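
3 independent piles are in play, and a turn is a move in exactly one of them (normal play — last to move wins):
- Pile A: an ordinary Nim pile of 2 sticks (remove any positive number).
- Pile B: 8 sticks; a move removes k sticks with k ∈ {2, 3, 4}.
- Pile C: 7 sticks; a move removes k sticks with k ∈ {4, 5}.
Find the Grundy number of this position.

Pile A is a plain Nim pile of size 2, so its Grundy value is 2.
For pile B, compute g(0), g(1), … with moves {2, 3, 4}:
k:     0  1  2  3  4  5  6  7  8
g(k):  0  0  1  1  2  2  0  0  1
So g(8) = 1.
For pile C, compute g(0), g(1), … with moves {4, 5}:
k:     0  1  2  3  4  5  6  7
g(k):  0  0  0  0  1  1  1  1
So g(7) = 1.
The value of a disjunctive sum is the nim-sum of the parts.
Combined value = 2 XOR 1 XOR 1 = 2.

2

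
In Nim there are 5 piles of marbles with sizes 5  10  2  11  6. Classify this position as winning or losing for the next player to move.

Write each in binary and XOR column by column:
  0101  (5)
  1010  (10)
  0010  (2)
  1011  (11)
  0110  (6)
  ----
  0000  (0)
The nim-sum is 0, so this is a P-position: the player to move is in a losing position under optimal play.

Losing position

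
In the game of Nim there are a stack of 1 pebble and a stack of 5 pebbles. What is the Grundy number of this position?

Nim-sum: 1 ⊕ 5 = 4.

4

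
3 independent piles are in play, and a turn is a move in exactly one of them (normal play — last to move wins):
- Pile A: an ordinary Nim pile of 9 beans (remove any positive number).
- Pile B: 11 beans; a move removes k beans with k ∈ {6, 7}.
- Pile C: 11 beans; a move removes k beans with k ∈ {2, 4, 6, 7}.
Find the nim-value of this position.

Pile A is a plain Nim pile of size 9, so its Grundy value is 9.
For pile B, compute g(0), g(1), … with moves {6, 7}:
g(0) = mex{} = 0
g(1) = mex{} = 0
g(2) = mex{} = 0
g(3) = mex{} = 0
g(4) = mex{} = 0
g(5) = mex{} = 0
g(6) = mex{0} = 1
g(7) = mex{0} = 1
g(8) = mex{0} = 1
g(9) = mex{0} = 1
g(10) = mex{0} = 1
g(11) = mex{0} = 1
So g(11) = 1.
For pile C, compute g(0), g(1), … with moves {2, 4, 6, 7}:
k:     0  1  2  3  4  5  6  7  8  9 10 11
g(k):  0  0  1  1  2  2  3  3  4  0  0  1
So g(11) = 1.
The value of a disjunctive sum is the nim-sum of the parts.
Combined value = 9 XOR 1 XOR 1 = 9.

9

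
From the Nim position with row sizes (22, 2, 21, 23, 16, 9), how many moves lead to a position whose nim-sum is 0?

1

Nim-sum: 22 ^ 2 ^ 21 ^ 23 ^ 16 ^ 9 = 15.
The overall nim-sum is X = 15. A row of size p has a winning move iff p XOR X < p (reduce it to p XOR X).
  22: 22 XOR 15 = 25 ≥ 22 — no move.
  2: 2 XOR 15 = 13 ≥ 2 — no move.
  21: 21 XOR 15 = 26 ≥ 21 — no move.
  23: 23 XOR 15 = 24 ≥ 23 — no move.
  16: 16 XOR 15 = 31 ≥ 16 — no move.
  9: 9 XOR 15 = 6 < 9 — winning move (to 6).
That gives 1 winning move.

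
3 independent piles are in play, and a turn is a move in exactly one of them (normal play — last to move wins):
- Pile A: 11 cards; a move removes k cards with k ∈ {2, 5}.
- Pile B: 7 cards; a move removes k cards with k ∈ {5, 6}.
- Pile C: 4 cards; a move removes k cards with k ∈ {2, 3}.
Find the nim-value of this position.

Grundy values for pile A (subtraction set {2, 5}):
g(0) = mex{} = 0
g(1) = mex{} = 0
g(2) = mex{0} = 1
g(3) = mex{0} = 1
g(4) = mex{1} = 0
g(5) = mex{0,1} = 2
g(6) = mex{0} = 1
g(7) = mex{1,2} = 0
g(8) = mex{1} = 0
g(9) = mex{0} = 1
g(10) = mex{0,2} = 1
g(11) = mex{1} = 0
So g(11) = 0.
For pile B, compute g(0), g(1), … with moves {5, 6}:
k:     0  1  2  3  4  5  6  7
g(k):  0  0  0  0  0  1  1  1
So g(7) = 1.
Build the Grundy sequence for pile C with g(k) = mex{g(k−s) : s ∈ {2, 3}, s ≤ k}:
g(0) = mex{} = 0
g(1) = mex{} = 0
g(2) = mex{0} = 1
g(3) = mex{0} = 1
g(4) = mex{0,1} = 2
So g(4) = 2.
The value of a disjunctive sum is the nim-sum of the parts.
Combined value = 0 XOR 1 XOR 2 = 3.

3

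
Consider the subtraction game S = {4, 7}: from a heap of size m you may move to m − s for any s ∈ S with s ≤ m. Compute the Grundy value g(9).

2

Build the Grundy sequence with g(k) = mex{g(k−s) : s ∈ {4, 7}, s ≤ k}:
k:     0  1  2  3  4  5  6  7  8  9
g(k):  0  0  0  0  1  1  1  1  2  2
So g(9) = 2.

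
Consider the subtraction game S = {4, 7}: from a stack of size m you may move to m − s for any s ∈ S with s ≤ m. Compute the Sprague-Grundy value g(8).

Grundy values for subtraction set {4, 7}:
g(0) = mex{} = 0
g(1) = mex{} = 0
g(2) = mex{} = 0
g(3) = mex{} = 0
g(4) = mex{0} = 1
g(5) = mex{0} = 1
g(6) = mex{0} = 1
g(7) = mex{0} = 1
g(8) = mex{0,1} = 2
So g(8) = 2.

2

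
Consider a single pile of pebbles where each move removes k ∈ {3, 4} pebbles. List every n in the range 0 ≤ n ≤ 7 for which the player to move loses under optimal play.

Compute g(0), g(1), … for moves {3, 4}:
k:     0  1  2  3  4  5  6  7
g(k):  0  0  0  1  1  1  2  0
The P-positions (g = 0) in 0..7 are 0, 1, 2, 7.

0, 1, 2, 7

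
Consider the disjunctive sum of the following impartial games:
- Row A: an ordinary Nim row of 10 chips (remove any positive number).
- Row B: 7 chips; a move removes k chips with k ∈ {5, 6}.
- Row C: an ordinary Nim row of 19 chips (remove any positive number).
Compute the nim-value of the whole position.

Row A is a plain Nim row of size 10, so its Grundy value is 10.
Grundy values for row B (subtraction set {5, 6}):
k:     0  1  2  3  4  5  6  7
g(k):  0  0  0  0  0  1  1  1
So g(7) = 1.
Row C is a plain Nim row of size 19, so its Grundy value is 19.
The value of a disjunctive sum is the nim-sum of the parts.
Combined value = 10 XOR 1 XOR 19 = 24.

24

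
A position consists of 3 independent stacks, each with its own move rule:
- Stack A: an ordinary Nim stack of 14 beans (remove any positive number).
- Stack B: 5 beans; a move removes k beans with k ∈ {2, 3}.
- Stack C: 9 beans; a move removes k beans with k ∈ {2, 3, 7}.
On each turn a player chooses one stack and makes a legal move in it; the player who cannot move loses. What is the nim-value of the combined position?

Stack A is a plain Nim stack of size 14, so its Grundy value is 14.
Grundy values for stack B (subtraction set {2, 3}):
g(0) = mex{} = 0
g(1) = mex{} = 0
g(2) = mex{0} = 1
g(3) = mex{0} = 1
g(4) = mex{0,1} = 2
g(5) = mex{1} = 0
So g(5) = 0.
Grundy values for stack C (subtraction set {2, 3, 7}):
k:     0  1  2  3  4  5  6  7  8  9
g(k):  0  0  1  1  2  0  0  1  1  2
So g(9) = 2.
By the Sprague-Grundy theorem, the Grundy value of a sum of independent games is the XOR of the component values.
Combined value = 14 ⊕ 0 ⊕ 2 = 12.

12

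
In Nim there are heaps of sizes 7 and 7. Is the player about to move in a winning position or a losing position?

Losing position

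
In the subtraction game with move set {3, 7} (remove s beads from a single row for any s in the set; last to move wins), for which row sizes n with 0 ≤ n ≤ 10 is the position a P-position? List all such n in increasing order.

0, 1, 2, 6, 10

Grundy values for subtraction set {3, 7}:
k:     0  1  2  3  4  5  6  7  8  9 10
g(k):  0  0  0  1  1  1  0  2  2  1  0
The P-positions (g = 0) in 0..10 are 0, 1, 2, 6, 10.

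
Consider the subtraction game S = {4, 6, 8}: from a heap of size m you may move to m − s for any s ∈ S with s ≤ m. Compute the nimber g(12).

Compute g(0), g(1), … for moves {4, 6, 8}:
g(0) = mex{} = 0
g(1) = mex{} = 0
g(2) = mex{} = 0
g(3) = mex{} = 0
g(4) = mex{0} = 1
g(5) = mex{0} = 1
g(6) = mex{0} = 1
g(7) = mex{0} = 1
g(8) = mex{0,1} = 2
g(9) = mex{0,1} = 2
g(10) = mex{0,1} = 2
g(11) = mex{0,1} = 2
g(12) = mex{1,2} = 0
So g(12) = 0.

0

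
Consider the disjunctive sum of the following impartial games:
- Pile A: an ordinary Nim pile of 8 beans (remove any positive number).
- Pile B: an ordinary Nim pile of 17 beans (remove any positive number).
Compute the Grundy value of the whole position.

25

Pile A is a plain Nim pile of size 8, so its Grundy value is 8.
Pile B is a plain Nim pile of size 17, so its Grundy value is 17.
By the Sprague-Grundy theorem, the Grundy value of a sum of independent games is the XOR of the component values.
Combined value = 8 ⊕ 17 = 25.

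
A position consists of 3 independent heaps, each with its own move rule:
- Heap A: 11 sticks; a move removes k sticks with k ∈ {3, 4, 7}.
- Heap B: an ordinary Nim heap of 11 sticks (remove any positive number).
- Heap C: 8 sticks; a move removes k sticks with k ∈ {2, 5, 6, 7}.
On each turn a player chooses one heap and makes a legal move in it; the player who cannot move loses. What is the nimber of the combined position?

9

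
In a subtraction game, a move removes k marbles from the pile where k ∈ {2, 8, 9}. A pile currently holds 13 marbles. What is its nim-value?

Grundy values for subtraction set {2, 8, 9}:
g(0) = mex{} = 0
g(1) = mex{} = 0
g(2) = mex{0} = 1
g(3) = mex{0} = 1
g(4) = mex{1} = 0
g(5) = mex{1} = 0
g(6) = mex{0} = 1
g(7) = mex{0} = 1
g(8) = mex{0,1} = 2
g(9) = mex{0,1} = 2
g(10) = mex{0,1,2} = 3
g(11) = mex{1,2} = 0
g(12) = mex{0,1,3} = 2
g(13) = mex{0} = 1
So g(13) = 1.

1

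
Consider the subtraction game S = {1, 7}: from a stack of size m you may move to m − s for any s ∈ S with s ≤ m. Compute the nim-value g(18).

0

Compute g(0), g(1), … for moves {1, 7}:
k:     0  1  2  3  4  5  6  7  8  9 10 11 12 13 14 15 16 17 18
g(k):  0  1  0  1  0  1  0  1  0  1  0  1  0  1  0  1  0  1  0
So g(18) = 0.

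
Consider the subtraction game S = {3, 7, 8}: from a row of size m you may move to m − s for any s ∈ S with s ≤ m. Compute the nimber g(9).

Build the Grundy sequence with g(k) = mex{g(k−s) : s ∈ {3, 7, 8}, s ≤ k}:
k:     0  1  2  3  4  5  6  7  8  9
g(k):  0  0  0  1  1  1  0  2  2  1
So g(9) = 1.

1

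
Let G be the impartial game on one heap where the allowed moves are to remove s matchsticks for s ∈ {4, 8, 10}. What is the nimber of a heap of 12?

3

Build the Grundy sequence with g(k) = mex{g(k−s) : s ∈ {4, 8, 10}, s ≤ k}:
k:     0  1  2  3  4  5  6  7  8  9 10 11 12
g(k):  0  0  0  0  1  1  1  1  2  2  2  2  3
So g(12) = 3.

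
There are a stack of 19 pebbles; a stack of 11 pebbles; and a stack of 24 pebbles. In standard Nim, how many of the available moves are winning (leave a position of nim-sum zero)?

0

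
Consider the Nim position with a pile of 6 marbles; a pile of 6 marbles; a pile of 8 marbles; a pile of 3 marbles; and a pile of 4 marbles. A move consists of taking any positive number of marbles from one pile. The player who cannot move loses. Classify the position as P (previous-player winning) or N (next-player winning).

N-position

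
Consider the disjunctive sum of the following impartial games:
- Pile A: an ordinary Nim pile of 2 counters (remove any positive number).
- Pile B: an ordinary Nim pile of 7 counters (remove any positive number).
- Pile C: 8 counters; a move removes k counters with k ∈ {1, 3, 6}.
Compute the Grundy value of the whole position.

7

Pile A is a plain Nim pile of size 2, so its Grundy value is 2.
Pile B is a plain Nim pile of size 7, so its Grundy value is 7.
Build the Grundy sequence for pile C with g(k) = mex{g(k−s) : s ∈ {1, 3, 6}, s ≤ k}:
g(0) = mex{} = 0
g(1) = mex{0} = 1
g(2) = mex{1} = 0
g(3) = mex{0} = 1
g(4) = mex{1} = 0
g(5) = mex{0} = 1
g(6) = mex{0,1} = 2
g(7) = mex{0,1,2} = 3
g(8) = mex{0,1,3} = 2
So g(8) = 2.
By the Sprague-Grundy theorem, the Grundy value of a sum of independent games is the XOR of the component values.
Combined value = 2 XOR 7 XOR 2 = 7.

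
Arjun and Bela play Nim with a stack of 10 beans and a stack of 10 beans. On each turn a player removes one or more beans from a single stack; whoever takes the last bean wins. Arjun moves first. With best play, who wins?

Bela wins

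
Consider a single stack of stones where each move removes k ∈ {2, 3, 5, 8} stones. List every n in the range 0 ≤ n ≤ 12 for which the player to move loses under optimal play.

0, 1, 7, 11

Compute g(0), g(1), … for moves {2, 3, 5, 8}:
k:     0  1  2  3  4  5  6  7  8  9 10 11 12
g(k):  0  0  1  1  2  2  3  0  4  1  3  0  4
The P-positions (g = 0) in 0..12 are 0, 1, 7, 11.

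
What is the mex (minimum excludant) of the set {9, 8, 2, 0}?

0 is in the set but 1 is not, so the mex is 1.

1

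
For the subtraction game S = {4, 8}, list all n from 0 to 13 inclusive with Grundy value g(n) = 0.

0, 1, 2, 3, 12, 13

Compute g(0), g(1), … for moves {4, 8}:
k:     0  1  2  3  4  5  6  7  8  9 10 11 12 13
g(k):  0  0  0  0  1  1  1  1  2  2  2  2  0  0
The P-positions (g = 0) in 0..13 are 0, 1, 2, 3, 12, 13.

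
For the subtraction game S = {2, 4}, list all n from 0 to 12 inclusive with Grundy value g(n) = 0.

0, 1, 6, 7, 12

Compute g(0), g(1), … for moves {2, 4}:
g(0) = mex{} = 0
g(1) = mex{} = 0
g(2) = mex{0} = 1
g(3) = mex{0} = 1
g(4) = mex{0,1} = 2
g(5) = mex{0,1} = 2
g(6) = mex{1,2} = 0
g(7) = mex{1,2} = 0
g(8) = mex{0,2} = 1
g(9) = mex{0,2} = 1
g(10) = mex{0,1} = 2
g(11) = mex{0,1} = 2
g(12) = mex{1,2} = 0
The P-positions (g = 0) in 0..12 are 0, 1, 6, 7, 12.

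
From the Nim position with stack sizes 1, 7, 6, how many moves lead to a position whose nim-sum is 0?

0

In binary:
  001  (1)
  111  (7)
  110  (6)
  ---
  000  (0)
The nim-sum is already 0, so every move leaves a nonzero nim-sum — there are no winning moves.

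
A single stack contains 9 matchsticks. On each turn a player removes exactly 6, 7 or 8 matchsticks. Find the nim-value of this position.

Build the Grundy sequence with g(k) = mex{g(k−s) : s ∈ {6, 7, 8}, s ≤ k}:
k:     0  1  2  3  4  5  6  7  8  9
g(k):  0  0  0  0  0  0  1  1  1  1
So g(9) = 1.

1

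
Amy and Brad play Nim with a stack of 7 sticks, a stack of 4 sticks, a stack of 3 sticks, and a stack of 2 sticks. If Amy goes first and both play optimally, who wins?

Amy wins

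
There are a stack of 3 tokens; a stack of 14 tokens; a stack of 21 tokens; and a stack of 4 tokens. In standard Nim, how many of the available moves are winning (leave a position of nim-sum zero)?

1

Compute the nim-sum pairwise:
3 ⊕ 14 = 13
13 ⊕ 21 = 24
24 ⊕ 4 = 28
The overall nim-sum is X = 28. A stack of size p has a winning move iff p XOR X < p (reduce it to p XOR X).
  3: 3 XOR 28 = 31 ≥ 3 — no move.
  14: 14 XOR 28 = 18 ≥ 14 — no move.
  21: 21 XOR 28 = 9 < 21 — winning move (to 9).
  4: 4 XOR 28 = 24 ≥ 4 — no move.
That gives 1 winning move.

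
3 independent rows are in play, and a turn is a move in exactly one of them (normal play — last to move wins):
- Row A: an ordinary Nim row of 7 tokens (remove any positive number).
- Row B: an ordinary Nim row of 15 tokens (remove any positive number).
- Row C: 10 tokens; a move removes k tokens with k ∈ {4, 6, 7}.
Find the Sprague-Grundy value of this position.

Row A is a plain Nim row of size 7, so its Grundy value is 7.
Row B is a plain Nim row of size 15, so its Grundy value is 15.
For row C, compute g(0), g(1), … with moves {4, 6, 7}:
g(0) = mex{} = 0
g(1) = mex{} = 0
g(2) = mex{} = 0
g(3) = mex{} = 0
g(4) = mex{0} = 1
g(5) = mex{0} = 1
g(6) = mex{0} = 1
g(7) = mex{0} = 1
g(8) = mex{0,1} = 2
g(9) = mex{0,1} = 2
g(10) = mex{0,1} = 2
So g(10) = 2.
By the Sprague-Grundy theorem, the Grundy value of a sum of independent games is the XOR of the component values.
Combined value = 7 XOR 15 XOR 2 = 10.

10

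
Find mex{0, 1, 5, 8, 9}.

The values 0, 1 are all present; 2 is the first non-negative integer missing from the set.

2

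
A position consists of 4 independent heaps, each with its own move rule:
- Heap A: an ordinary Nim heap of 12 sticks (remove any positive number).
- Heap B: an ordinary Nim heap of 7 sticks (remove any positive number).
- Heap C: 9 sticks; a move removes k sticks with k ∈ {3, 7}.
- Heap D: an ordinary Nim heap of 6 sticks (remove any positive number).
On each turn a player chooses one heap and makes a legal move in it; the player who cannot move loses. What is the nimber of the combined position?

12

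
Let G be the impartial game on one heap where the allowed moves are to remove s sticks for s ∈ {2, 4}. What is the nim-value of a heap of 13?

Build the Grundy sequence with g(k) = mex{g(k−s) : s ∈ {2, 4}, s ≤ k}:
k:     0  1  2  3  4  5  6  7  8  9 10 11 12 13
g(k):  0  0  1  1  2  2  0  0  1  1  2  2  0  0
So g(13) = 0.

0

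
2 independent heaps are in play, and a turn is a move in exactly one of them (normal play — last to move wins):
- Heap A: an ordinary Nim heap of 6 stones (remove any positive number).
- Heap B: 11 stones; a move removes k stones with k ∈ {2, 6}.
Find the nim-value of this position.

7

Heap A is a plain Nim heap of size 6, so its Grundy value is 6.
For heap B, compute g(0), g(1), … with moves {2, 6}:
k:     0  1  2  3  4  5  6  7  8  9 10 11
g(k):  0  0  1  1  0  0  1  1  0  0  1  1
So g(11) = 1.
By the Sprague-Grundy theorem, the Grundy value of a sum of independent games is the XOR of the component values.
Combined value = 6 ⊕ 1 = 7.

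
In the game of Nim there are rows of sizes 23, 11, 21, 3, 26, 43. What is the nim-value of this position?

59

Compute the nim-sum pairwise:
23 XOR 11 = 28
28 XOR 21 = 9
9 XOR 3 = 10
10 XOR 26 = 16
16 XOR 43 = 59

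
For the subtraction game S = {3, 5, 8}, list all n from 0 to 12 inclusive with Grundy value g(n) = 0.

Build the Grundy sequence with g(k) = mex{g(k−s) : s ∈ {3, 5, 8}, s ≤ k}:
k:     0  1  2  3  4  5  6  7  8  9 10 11 12
g(k):  0  0  0  1  1  1  2  2  2  3  3  0  0
The P-positions (g = 0) in 0..12 are 0, 1, 2, 11, 12.

0, 1, 2, 11, 12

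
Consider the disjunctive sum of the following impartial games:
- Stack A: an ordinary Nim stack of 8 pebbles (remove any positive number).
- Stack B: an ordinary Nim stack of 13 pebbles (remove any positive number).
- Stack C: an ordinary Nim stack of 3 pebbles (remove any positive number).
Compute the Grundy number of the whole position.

6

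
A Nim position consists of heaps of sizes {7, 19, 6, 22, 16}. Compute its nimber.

Nim-sum: 7 ⊕ 19 ⊕ 6 ⊕ 22 ⊕ 16 = 20.

20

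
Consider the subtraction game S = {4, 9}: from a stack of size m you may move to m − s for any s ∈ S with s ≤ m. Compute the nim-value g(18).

Grundy values for subtraction set {4, 9}:
k:     0  1  2  3  4  5  6  7  8  9 10 11 12 13 14 15 16 17 18
g(k):  0  0  0  0  1  1  1  1  0  2  2  2  1  0  0  0  0  1  1
So g(18) = 1.

1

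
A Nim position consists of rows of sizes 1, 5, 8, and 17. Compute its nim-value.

Compute the nim-sum pairwise:
1 XOR 5 = 4
4 XOR 8 = 12
12 XOR 17 = 29

29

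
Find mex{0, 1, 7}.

The values 0, 1 are all present; 2 is the first non-negative integer missing from the set.

2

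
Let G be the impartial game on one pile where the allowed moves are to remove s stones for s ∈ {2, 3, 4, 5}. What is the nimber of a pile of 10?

1

Grundy values for subtraction set {2, 3, 4, 5}:
k:     0  1  2  3  4  5  6  7  8  9 10
g(k):  0  0  1  1  2  2  3  0  0  1  1
So g(10) = 1.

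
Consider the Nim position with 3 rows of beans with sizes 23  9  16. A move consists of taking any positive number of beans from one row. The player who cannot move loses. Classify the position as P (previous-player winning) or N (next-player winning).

Write each in binary and XOR column by column:
  10111  (23)
  01001  (9)
  10000  (16)
  -----
  01110  (14)
The nim-sum is 14 ≠ 0, so this is an N-position: the player to move can win.

N-position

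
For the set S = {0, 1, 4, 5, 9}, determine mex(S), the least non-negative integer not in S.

The values 0, 1 are all present; 2 is the first non-negative integer missing from the set.

2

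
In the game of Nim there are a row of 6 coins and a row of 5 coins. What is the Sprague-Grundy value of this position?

3

Bitwise XOR of the heap sizes:
  110  (6)
  101  (5)
  ---
  011  (3)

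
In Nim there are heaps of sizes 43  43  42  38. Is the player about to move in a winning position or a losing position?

Nim-sum: 43 ⊕ 43 ⊕ 42 ⊕ 38 = 12.
The nim-sum is 12 ≠ 0, so this is an N-position: the player to move can win.

Winning position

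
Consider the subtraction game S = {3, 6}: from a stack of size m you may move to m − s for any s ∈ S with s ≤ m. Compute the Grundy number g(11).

0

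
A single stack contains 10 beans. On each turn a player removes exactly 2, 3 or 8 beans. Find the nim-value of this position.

0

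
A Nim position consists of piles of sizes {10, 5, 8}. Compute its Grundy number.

Nim-sum: 10 ⊕ 5 ⊕ 8 = 7.

7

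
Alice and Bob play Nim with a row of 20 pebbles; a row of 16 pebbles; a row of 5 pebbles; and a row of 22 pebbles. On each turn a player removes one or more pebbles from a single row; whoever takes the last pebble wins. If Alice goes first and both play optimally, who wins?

Bitwise XOR of the heap sizes:
  10100  (20)
  10000  (16)
  00101  (5)
  10110  (22)
  -----
  10111  (23)
The nim-sum is 23 ≠ 0, so this is an N-position: the player to move can win; Alice has a winning move.

Alice wins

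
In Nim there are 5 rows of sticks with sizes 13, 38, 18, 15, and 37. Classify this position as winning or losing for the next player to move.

Nim-sum: 13 ^ 38 ^ 18 ^ 15 ^ 37 = 19.
The nim-sum is 19 ≠ 0, so this is an N-position: the player to move can win.

Winning position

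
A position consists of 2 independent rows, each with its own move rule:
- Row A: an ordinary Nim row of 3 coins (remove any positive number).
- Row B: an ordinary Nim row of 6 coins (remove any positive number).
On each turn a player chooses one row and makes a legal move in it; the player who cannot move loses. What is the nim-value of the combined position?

5

Row A is a plain Nim row of size 3, so its Grundy value is 3.
Row B is a plain Nim row of size 6, so its Grundy value is 6.
The value of a disjunctive sum is the nim-sum of the parts.
Combined value = 3 ⊕ 6 = 5.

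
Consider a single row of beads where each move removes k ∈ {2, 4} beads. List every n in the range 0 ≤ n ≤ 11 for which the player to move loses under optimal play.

0, 1, 6, 7

Grundy values for subtraction set {2, 4}:
k:     0  1  2  3  4  5  6  7  8  9 10 11
g(k):  0  0  1  1  2  2  0  0  1  1  2  2
The P-positions (g = 0) in 0..11 are 0, 1, 6, 7.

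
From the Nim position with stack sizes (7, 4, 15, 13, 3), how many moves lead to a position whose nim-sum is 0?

3

Write each in binary and XOR column by column:
  0111  (7)
  0100  (4)
  1111  (15)
  1101  (13)
  0011  (3)
  ----
  0010  (2)
The overall nim-sum is X = 2. A stack of size p has a winning move iff p XOR X < p (reduce it to p XOR X).
  7: 7 XOR 2 = 5 < 7 — winning move (to 5).
  4: 4 XOR 2 = 6 ≥ 4 — no move.
  15: 15 XOR 2 = 13 < 15 — winning move (to 13).
  13: 13 XOR 2 = 15 ≥ 13 — no move.
  3: 3 XOR 2 = 1 < 3 — winning move (to 1).
That gives 3 winning moves.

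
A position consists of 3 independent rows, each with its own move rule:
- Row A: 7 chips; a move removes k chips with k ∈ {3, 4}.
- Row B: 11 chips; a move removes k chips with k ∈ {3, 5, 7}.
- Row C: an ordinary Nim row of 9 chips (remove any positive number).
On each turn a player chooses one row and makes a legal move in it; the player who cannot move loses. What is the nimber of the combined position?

Grundy values for row A (subtraction set {3, 4}):
k:     0  1  2  3  4  5  6  7
g(k):  0  0  0  1  1  1  2  0
So g(7) = 0.
For row B, compute g(0), g(1), … with moves {3, 5, 7}:
g(0) = mex{} = 0
g(1) = mex{} = 0
g(2) = mex{} = 0
g(3) = mex{0} = 1
g(4) = mex{0} = 1
g(5) = mex{0} = 1
g(6) = mex{0,1} = 2
g(7) = mex{0,1} = 2
g(8) = mex{0,1} = 2
g(9) = mex{0,1,2} = 3
g(10) = mex{1,2} = 0
g(11) = mex{1,2} = 0
So g(11) = 0.
Row C is a plain Nim row of size 9, so its Grundy value is 9.
By the Sprague-Grundy theorem, the Grundy value of a sum of independent games is the XOR of the component values.
Combined value = 0 ⊕ 0 ⊕ 9 = 9.

9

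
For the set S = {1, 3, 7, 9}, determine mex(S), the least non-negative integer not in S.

0

0 is not in the set, so the mex is 0.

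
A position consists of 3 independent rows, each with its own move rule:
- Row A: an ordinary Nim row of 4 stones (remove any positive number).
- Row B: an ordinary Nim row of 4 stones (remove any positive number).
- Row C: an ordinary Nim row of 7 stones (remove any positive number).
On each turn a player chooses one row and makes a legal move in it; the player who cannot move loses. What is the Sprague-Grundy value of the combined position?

7

Row A is a plain Nim row of size 4, so its Grundy value is 4.
Row B is a plain Nim row of size 4, so its Grundy value is 4.
Row C is a plain Nim row of size 7, so its Grundy value is 7.
The value of a disjunctive sum is the nim-sum of the parts.
Combined value = 4 XOR 4 XOR 7 = 7.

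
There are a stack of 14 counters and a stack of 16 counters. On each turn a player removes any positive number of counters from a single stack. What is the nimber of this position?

30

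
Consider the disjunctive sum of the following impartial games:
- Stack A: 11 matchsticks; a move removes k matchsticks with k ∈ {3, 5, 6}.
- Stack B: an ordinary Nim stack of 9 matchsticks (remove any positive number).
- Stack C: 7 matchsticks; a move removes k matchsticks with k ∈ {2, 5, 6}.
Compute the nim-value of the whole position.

Build the Grundy sequence for stack A with g(k) = mex{g(k−s) : s ∈ {3, 5, 6}, s ≤ k}:
k:     0  1  2  3  4  5  6  7  8  9 10 11
g(k):  0  0  0  1  1  1  2  2  2  0  0  0
So g(11) = 0.
Stack B is a plain Nim stack of size 9, so its Grundy value is 9.
Grundy values for stack C (subtraction set {2, 5, 6}):
k:     0  1  2  3  4  5  6  7
g(k):  0  0  1  1  0  2  1  3
So g(7) = 3.
By the Sprague-Grundy theorem, the Grundy value of a sum of independent games is the XOR of the component values.
Combined value = 0 XOR 9 XOR 3 = 10.

10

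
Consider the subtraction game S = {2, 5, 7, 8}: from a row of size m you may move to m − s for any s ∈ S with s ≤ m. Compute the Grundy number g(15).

1

Build the Grundy sequence with g(k) = mex{g(k−s) : s ∈ {2, 5, 7, 8}, s ≤ k}:
k:     0  1  2  3  4  5  6  7  8  9 10 11 12 13 14 15
g(k):  0  0  1  1  0  2  1  3  2  2  0  3  1  0  0  1
So g(15) = 1.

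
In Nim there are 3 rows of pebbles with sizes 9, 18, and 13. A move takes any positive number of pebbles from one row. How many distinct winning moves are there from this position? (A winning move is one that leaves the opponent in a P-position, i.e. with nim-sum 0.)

1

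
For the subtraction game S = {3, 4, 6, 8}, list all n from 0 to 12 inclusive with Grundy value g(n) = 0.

Compute g(0), g(1), … for moves {3, 4, 6, 8}:
g(0) = mex{} = 0
g(1) = mex{} = 0
g(2) = mex{} = 0
g(3) = mex{0} = 1
g(4) = mex{0} = 1
g(5) = mex{0} = 1
g(6) = mex{0,1} = 2
g(7) = mex{0,1} = 2
g(8) = mex{0,1} = 2
g(9) = mex{0,1,2} = 3
g(10) = mex{0,1,2} = 3
g(11) = mex{1,2} = 0
g(12) = mex{1,2,3} = 0
The P-positions (g = 0) in 0..12 are 0, 1, 2, 11, 12.

0, 1, 2, 11, 12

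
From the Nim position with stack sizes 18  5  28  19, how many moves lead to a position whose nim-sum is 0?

In binary:
  10010  (18)
  00101  (5)
  11100  (28)
  10011  (19)
  -----
  11000  (24)
The overall nim-sum is X = 24. A stack of size p has a winning move iff p XOR X < p (reduce it to p XOR X).
  18: 18 XOR 24 = 10 < 18 — winning move (to 10).
  5: 5 XOR 24 = 29 ≥ 5 — no move.
  28: 28 XOR 24 = 4 < 28 — winning move (to 4).
  19: 19 XOR 24 = 11 < 19 — winning move (to 11).
That gives 3 winning moves.

3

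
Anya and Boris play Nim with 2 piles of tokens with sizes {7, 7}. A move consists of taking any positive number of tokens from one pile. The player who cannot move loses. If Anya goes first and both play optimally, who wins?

Write each in binary and XOR column by column:
  111  (7)
  111  (7)
  ---
  000  (0)
The nim-sum is 0, so this is a P-position: the player to move is in a losing position under optimal play; Anya is about to move from it and so loses — Boris wins.

Boris wins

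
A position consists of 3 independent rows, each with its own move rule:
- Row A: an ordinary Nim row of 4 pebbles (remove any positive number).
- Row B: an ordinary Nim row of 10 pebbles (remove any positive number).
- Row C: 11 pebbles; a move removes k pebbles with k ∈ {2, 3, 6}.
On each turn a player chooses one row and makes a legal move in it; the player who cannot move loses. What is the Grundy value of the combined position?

Row A is a plain Nim row of size 4, so its Grundy value is 4.
Row B is a plain Nim row of size 10, so its Grundy value is 10.
Build the Grundy sequence for row C with g(k) = mex{g(k−s) : s ∈ {2, 3, 6}, s ≤ k}:
g(0) = mex{} = 0
g(1) = mex{} = 0
g(2) = mex{0} = 1
g(3) = mex{0} = 1
g(4) = mex{0,1} = 2
g(5) = mex{1} = 0
g(6) = mex{0,1,2} = 3
g(7) = mex{0,2} = 1
g(8) = mex{0,1,3} = 2
g(9) = mex{1,3} = 0
g(10) = mex{1,2} = 0
g(11) = mex{0,2} = 1
So g(11) = 1.
By the Sprague-Grundy theorem, the Grundy value of a sum of independent games is the XOR of the component values.
Combined value = 4 ⊕ 10 ⊕ 1 = 15.

15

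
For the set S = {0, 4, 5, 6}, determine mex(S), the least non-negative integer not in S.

0 is in the set but 1 is not, so the mex is 1.

1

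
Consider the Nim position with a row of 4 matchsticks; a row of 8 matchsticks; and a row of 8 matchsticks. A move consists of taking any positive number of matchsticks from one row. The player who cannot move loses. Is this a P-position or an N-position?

N-position

Compute the nim-sum pairwise:
4 ^ 8 = 12
12 ^ 8 = 4
The nim-sum is 4 ≠ 0, so this is an N-position: the player to move can win.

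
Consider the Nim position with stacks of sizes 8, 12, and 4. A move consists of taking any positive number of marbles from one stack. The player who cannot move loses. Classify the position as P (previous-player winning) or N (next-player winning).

P-position

In binary:
  1000  (8)
  1100  (12)
  0100  (4)
  ----
  0000  (0)
The nim-sum is 0, so this is a P-position: the player to move is in a losing position under optimal play.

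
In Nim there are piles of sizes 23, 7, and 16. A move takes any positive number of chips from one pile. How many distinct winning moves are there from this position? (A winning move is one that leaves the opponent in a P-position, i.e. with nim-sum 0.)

0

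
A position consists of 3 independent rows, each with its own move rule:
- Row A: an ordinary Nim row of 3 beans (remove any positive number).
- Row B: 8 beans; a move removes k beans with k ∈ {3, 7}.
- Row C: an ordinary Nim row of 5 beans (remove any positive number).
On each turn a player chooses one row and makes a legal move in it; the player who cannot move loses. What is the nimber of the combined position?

Row A is a plain Nim row of size 3, so its Grundy value is 3.
For row B, compute g(0), g(1), … with moves {3, 7}:
g(0) = mex{} = 0
g(1) = mex{} = 0
g(2) = mex{} = 0
g(3) = mex{0} = 1
g(4) = mex{0} = 1
g(5) = mex{0} = 1
g(6) = mex{1} = 0
g(7) = mex{0,1} = 2
g(8) = mex{0,1} = 2
So g(8) = 2.
Row C is a plain Nim row of size 5, so its Grundy value is 5.
By the Sprague-Grundy theorem, the Grundy value of a sum of independent games is the XOR of the component values.
Combined value = 3 ⊕ 2 ⊕ 5 = 4.

4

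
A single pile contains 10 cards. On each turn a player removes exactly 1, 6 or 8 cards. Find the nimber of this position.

Compute g(0), g(1), … for moves {1, 6, 8}:
k:     0  1  2  3  4  5  6  7  8  9 10
g(k):  0  1  0  1  0  1  2  0  1  0  1
So g(10) = 1.

1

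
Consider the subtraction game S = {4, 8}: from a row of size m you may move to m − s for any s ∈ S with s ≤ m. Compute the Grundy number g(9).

Grundy values for subtraction set {4, 8}:
k:     0  1  2  3  4  5  6  7  8  9
g(k):  0  0  0  0  1  1  1  1  2  2
So g(9) = 2.

2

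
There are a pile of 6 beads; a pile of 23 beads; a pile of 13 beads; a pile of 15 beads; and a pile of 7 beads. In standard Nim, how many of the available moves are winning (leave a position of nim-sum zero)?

Compute the nim-sum pairwise:
6 ^ 23 = 17
17 ^ 13 = 28
28 ^ 15 = 19
19 ^ 7 = 20
The overall nim-sum is X = 20. A pile of size p has a winning move iff p XOR X < p (reduce it to p XOR X).
  6: 6 XOR 20 = 18 ≥ 6 — no move.
  23: 23 XOR 20 = 3 < 23 — winning move (to 3).
  13: 13 XOR 20 = 25 ≥ 13 — no move.
  15: 15 XOR 20 = 27 ≥ 15 — no move.
  7: 7 XOR 20 = 19 ≥ 7 — no move.
That gives 1 winning move.

1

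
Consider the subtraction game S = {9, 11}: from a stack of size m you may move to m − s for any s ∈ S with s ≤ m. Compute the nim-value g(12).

Compute g(0), g(1), … for moves {9, 11}:
g(0) = mex{} = 0
g(1) = mex{} = 0
g(2) = mex{} = 0
g(3) = mex{} = 0
g(4) = mex{} = 0
g(5) = mex{} = 0
g(6) = mex{} = 0
g(7) = mex{} = 0
g(8) = mex{} = 0
g(9) = mex{0} = 1
g(10) = mex{0} = 1
g(11) = mex{0} = 1
g(12) = mex{0} = 1
So g(12) = 1.

1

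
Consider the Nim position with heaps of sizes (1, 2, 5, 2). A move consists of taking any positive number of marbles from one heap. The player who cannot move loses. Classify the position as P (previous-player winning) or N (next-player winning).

N-position

Nim-sum: 1 XOR 2 XOR 5 XOR 2 = 4.
The nim-sum is 4 ≠ 0, so this is an N-position: the player to move can win.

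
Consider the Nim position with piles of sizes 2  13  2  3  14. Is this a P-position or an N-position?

P-position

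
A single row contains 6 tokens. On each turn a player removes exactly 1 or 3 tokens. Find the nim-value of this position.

0

Build the Grundy sequence with g(k) = mex{g(k−s) : s ∈ {1, 3}, s ≤ k}:
g(0) = mex{} = 0
g(1) = mex{0} = 1
g(2) = mex{1} = 0
g(3) = mex{0} = 1
g(4) = mex{1} = 0
g(5) = mex{0} = 1
g(6) = mex{1} = 0
So g(6) = 0.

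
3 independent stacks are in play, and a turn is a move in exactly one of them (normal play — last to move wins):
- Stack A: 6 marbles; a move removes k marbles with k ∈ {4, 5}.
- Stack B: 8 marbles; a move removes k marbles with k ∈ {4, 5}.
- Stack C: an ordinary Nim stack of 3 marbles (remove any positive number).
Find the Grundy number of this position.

0

Build the Grundy sequence for stack A with g(k) = mex{g(k−s) : s ∈ {4, 5}, s ≤ k}:
k:     0  1  2  3  4  5  6
g(k):  0  0  0  0  1  1  1
So g(6) = 1.
Build the Grundy sequence for stack B with g(k) = mex{g(k−s) : s ∈ {4, 5}, s ≤ k}:
k:     0  1  2  3  4  5  6  7  8
g(k):  0  0  0  0  1  1  1  1  2
So g(8) = 2.
Stack C is a plain Nim stack of size 3, so its Grundy value is 3.
The value of a disjunctive sum is the nim-sum of the parts.
Combined value = 1 ⊕ 2 ⊕ 3 = 0.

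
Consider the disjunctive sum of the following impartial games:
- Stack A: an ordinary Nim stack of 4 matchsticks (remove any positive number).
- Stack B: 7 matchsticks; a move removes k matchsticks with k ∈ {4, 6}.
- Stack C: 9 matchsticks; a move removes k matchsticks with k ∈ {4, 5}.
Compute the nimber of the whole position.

Stack A is a plain Nim stack of size 4, so its Grundy value is 4.
Grundy values for stack B (subtraction set {4, 6}):
g(0) = mex{} = 0
g(1) = mex{} = 0
g(2) = mex{} = 0
g(3) = mex{} = 0
g(4) = mex{0} = 1
g(5) = mex{0} = 1
g(6) = mex{0} = 1
g(7) = mex{0} = 1
So g(7) = 1.
Grundy values for stack C (subtraction set {4, 5}):
g(0) = mex{} = 0
g(1) = mex{} = 0
g(2) = mex{} = 0
g(3) = mex{} = 0
g(4) = mex{0} = 1
g(5) = mex{0} = 1
g(6) = mex{0} = 1
g(7) = mex{0} = 1
g(8) = mex{0,1} = 2
g(9) = mex{1} = 0
So g(9) = 0.
The value of a disjunctive sum is the nim-sum of the parts.
Combined value = 4 ⊕ 1 ⊕ 0 = 5.

5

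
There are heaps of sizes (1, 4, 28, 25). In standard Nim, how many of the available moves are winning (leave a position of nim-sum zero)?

0

In binary:
  00001  (1)
  00100  (4)
  11100  (28)
  11001  (25)
  -----
  00000  (0)
The nim-sum is already 0, so every move leaves a nonzero nim-sum — there are no winning moves.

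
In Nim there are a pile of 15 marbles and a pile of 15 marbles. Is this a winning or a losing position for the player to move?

Losing position

Nim-sum: 15 XOR 15 = 0.
The nim-sum is 0, so this is a P-position: the player to move is in a losing position under optimal play.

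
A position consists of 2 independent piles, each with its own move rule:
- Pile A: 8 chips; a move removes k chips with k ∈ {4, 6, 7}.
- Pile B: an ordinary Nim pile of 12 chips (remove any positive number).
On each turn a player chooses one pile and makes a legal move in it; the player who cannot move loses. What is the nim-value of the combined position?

14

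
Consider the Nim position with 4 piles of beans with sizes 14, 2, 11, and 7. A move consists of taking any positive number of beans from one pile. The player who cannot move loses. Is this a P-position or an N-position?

Compute the nim-sum pairwise:
14 ^ 2 = 12
12 ^ 11 = 7
7 ^ 7 = 0
The nim-sum is 0, so this is a P-position: the player to move is in a losing position under optimal play.

P-position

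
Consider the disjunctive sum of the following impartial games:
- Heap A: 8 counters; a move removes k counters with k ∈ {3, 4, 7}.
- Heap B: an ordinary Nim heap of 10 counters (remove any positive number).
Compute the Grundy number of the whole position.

Grundy values for heap A (subtraction set {3, 4, 7}):
k:     0  1  2  3  4  5  6  7  8
g(k):  0  0  0  1  1  1  2  2  2
So g(8) = 2.
Heap B is a plain Nim heap of size 10, so its Grundy value is 10.
By the Sprague-Grundy theorem, the Grundy value of a sum of independent games is the XOR of the component values.
Combined value = 2 ⊕ 10 = 8.

8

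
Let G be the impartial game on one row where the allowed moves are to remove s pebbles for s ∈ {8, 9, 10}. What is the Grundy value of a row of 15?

1

Compute g(0), g(1), … for moves {8, 9, 10}:
k:     0  1  2  3  4  5  6  7  8  9 10 11 12 13 14 15
g(k):  0  0  0  0  0  0  0  0  1  1  1  1  1  1  1  1
So g(15) = 1.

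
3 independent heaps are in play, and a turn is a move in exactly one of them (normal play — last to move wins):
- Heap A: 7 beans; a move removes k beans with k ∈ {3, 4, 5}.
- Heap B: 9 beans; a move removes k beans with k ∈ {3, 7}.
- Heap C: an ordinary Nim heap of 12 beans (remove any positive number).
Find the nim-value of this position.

Build the Grundy sequence for heap A with g(k) = mex{g(k−s) : s ∈ {3, 4, 5}, s ≤ k}:
g(0) = mex{} = 0
g(1) = mex{} = 0
g(2) = mex{} = 0
g(3) = mex{0} = 1
g(4) = mex{0} = 1
g(5) = mex{0} = 1
g(6) = mex{0,1} = 2
g(7) = mex{0,1} = 2
So g(7) = 2.
Grundy values for heap B (subtraction set {3, 7}):
k:     0  1  2  3  4  5  6  7  8  9
g(k):  0  0  0  1  1  1  0  2  2  1
So g(9) = 1.
Heap C is a plain Nim heap of size 12, so its Grundy value is 12.
By the Sprague-Grundy theorem, the Grundy value of a sum of independent games is the XOR of the component values.
Combined value = 2 XOR 1 XOR 12 = 15.

15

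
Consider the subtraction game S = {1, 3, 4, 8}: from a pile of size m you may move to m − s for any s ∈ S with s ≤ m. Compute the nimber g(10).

1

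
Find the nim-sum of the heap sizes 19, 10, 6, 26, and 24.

Nim-sum: 19 XOR 10 XOR 6 XOR 26 XOR 24 = 29.

29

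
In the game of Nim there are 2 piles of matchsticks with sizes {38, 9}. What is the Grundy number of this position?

47

Compute the nim-sum pairwise:
38 ⊕ 9 = 47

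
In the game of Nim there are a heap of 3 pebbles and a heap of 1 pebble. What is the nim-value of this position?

Compute the nim-sum pairwise:
3 ⊕ 1 = 2

2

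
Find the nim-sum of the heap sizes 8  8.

0

Compute the nim-sum pairwise:
8 ⊕ 8 = 0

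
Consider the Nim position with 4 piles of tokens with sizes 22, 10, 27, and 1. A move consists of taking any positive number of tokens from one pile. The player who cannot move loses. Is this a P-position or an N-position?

N-position

Nim-sum: 22 ^ 10 ^ 27 ^ 1 = 6.
The nim-sum is 6 ≠ 0, so this is an N-position: the player to move can win.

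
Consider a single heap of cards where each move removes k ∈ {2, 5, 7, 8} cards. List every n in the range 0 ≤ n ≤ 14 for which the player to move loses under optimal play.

0, 1, 4, 10, 13, 14

Compute g(0), g(1), … for moves {2, 5, 7, 8}:
k:     0  1  2  3  4  5  6  7  8  9 10 11 12 13 14
g(k):  0  0  1  1  0  2  1  3  2  2  0  3  1  0  0
The P-positions (g = 0) in 0..14 are 0, 1, 4, 10, 13, 14.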